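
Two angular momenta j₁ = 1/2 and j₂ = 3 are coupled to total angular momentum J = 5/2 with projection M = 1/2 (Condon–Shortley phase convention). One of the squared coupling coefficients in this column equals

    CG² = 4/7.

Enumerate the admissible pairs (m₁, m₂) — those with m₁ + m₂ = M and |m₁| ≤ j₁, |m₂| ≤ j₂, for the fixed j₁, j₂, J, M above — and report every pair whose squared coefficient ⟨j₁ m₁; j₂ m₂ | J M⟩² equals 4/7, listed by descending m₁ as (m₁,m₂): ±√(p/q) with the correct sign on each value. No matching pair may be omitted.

(-1/2,1): −√(4/7)

Admissible pairs with m₁+m₂ = M = 1/2: (-1/2,1), (1/2,0)
  (m₁,m₂)=(1/2,0): CG² = 3/7, CG = +√(3/7)
  (m₁,m₂)=(-1/2,1): CG² = 4/7, CG = −√(4/7)   ← matches the target
Pairs with CG² = 4/7: (-1/2,1): −√(4/7)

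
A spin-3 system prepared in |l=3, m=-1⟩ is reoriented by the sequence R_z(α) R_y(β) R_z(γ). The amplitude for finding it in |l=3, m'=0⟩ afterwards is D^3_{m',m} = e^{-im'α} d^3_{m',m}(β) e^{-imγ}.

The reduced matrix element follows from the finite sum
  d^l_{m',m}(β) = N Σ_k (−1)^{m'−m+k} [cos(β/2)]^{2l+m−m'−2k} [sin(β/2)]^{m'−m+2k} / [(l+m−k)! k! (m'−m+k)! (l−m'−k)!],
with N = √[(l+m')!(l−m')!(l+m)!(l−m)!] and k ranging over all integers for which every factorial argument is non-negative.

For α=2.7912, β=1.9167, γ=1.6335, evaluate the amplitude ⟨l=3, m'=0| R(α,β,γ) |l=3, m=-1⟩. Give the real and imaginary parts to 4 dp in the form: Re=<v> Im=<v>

D^3_{0,-1}(2.7912,1.9167,1.6335) = e^{-i·0·2.7912}·d^3_{0,-1}(1.9167)·e^{-i·-1·1.6335}. Compute d first:
With c≡cos(β/2)=0.574871 and s≡sin(β/2)=0.818244, N=[6·6·2·24]^{1/2}=41.569219
k∈{0,1,2} keeps every argument non-negative
  k=0: (−1)^1·41.5692/(12)·0.5749^5·0.8182^1 = -0.177961
  k=1: (−1)^2·41.5692/(4)·0.5749^3·0.8182^3 = +1.081612
  k=2: (−1)^3·41.5692/(12)·0.5749^1·0.8182^5 = -0.730425
d^3_{0,-1}(1.9167) = -0.177961 +1.081612 -0.730425 = +0.173226
Phases: e^{-i·(0)·2.7912}=+1.000000+0.000000i, e^{-i·(-1)·1.6335}=-0.062663+0.998035i ⇒ D=-0.010855+0.172886i

Re=-0.0109 Im=0.1729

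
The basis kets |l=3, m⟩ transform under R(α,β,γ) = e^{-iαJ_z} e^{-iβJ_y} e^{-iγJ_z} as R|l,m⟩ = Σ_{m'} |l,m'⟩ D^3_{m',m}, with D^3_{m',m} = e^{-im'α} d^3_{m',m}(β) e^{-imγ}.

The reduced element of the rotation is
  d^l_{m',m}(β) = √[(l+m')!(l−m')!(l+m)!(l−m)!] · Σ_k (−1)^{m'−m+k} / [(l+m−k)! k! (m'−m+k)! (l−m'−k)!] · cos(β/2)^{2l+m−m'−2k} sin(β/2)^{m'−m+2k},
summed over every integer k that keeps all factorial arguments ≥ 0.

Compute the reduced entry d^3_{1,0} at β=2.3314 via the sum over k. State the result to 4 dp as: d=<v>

d=-0.4317

d^3_{1,0}(β=2.3314) via the finite sum:
Half-angle: c=0.394107, s=0.919064. N=√(24·2·6·6)=41.569219
Admissible k: 0..2 (factorial args all ≥0)
  k=0: (−1)^1·41.5692/(12)·0.3941^5·0.9191^1 = -0.030270
  k=1: (−1)^2·41.5692/(4)·0.3941^3·0.9191^3 = +0.493848
  k=2: (−1)^3·41.5692/(12)·0.3941^1·0.9191^5 = -0.895231
d^3_{1,0}(2.3314) = -0.030270 +0.493848 -0.895231 = -0.431652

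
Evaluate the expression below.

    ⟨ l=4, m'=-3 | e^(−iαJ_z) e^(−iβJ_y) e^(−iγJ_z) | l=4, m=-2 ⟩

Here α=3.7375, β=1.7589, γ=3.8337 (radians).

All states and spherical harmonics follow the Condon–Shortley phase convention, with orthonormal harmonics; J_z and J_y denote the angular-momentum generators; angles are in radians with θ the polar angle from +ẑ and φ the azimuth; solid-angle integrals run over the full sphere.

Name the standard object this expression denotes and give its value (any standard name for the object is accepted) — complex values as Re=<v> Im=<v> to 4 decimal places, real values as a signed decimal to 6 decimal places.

Wigner D-matrix element, Re=-0.4171 Im=-0.0127

This is a Wigner D-matrix element — the rotation-matrix element ⟨l m'| R(α,β,γ) |l m⟩ in the angular-momentum basis.
First d^4_{-3,-2}(β=1.7589), then the phase factors e^{-i(-3)α} and e^{-i(-2)γ}:
With c≡cos(β/2)=0.637575 and s≡sin(β/2)=0.770388, N=[1·5040·2·720]^{1/2}=2693.993318
The bounds max(0,m−m')=1 and min(l+m,l−m')=2 give 2 terms
  k=1: (−1)^0·2693.9933/(720)·0.6376^7·0.7704^1 = +0.123450
  k=2: (−1)^1·2693.9933/(240)·0.6376^5·0.7704^3 = -0.540718
d^4_{-3,-2}(1.7589) = +0.123450 -0.540718 = -0.417267
Phases: e^{-i·(-3)·3.7375}=+0.215228-0.976564i, e^{-i·(-2)·3.8337}=+0.185501+0.982644i ⇒ D=-0.417075-0.012660i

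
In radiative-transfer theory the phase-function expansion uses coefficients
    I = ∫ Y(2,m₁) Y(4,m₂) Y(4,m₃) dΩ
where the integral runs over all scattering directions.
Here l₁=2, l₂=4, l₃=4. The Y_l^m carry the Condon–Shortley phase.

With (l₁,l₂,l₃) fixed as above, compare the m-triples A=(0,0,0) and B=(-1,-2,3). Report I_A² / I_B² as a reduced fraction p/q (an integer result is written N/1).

16/21

Same 2,4,4: normalisation and zero-m 3j drop out of the ratio.
A: Δ: 2! 2! 6! / 11! → 1/13860; sum: t=0:+1/192 t=1:−1/36 t=2:+1/192 = -5/288; 3j²(2 4 4; 0 0 0) = Δ·Π!·Σ² = 20/693  (sign -1)
B: Δ: 2! 2! 6! / 11! → 1/13860; sum: t=1:−1/240 t=2:+1/1440 = -1/288; 3j²(2 4 4; -1 -2 3) = Δ·Π!·Σ² = 5/132  (sign +1)
I_A²/I_B² = (20/693)/(5/132) = 16/21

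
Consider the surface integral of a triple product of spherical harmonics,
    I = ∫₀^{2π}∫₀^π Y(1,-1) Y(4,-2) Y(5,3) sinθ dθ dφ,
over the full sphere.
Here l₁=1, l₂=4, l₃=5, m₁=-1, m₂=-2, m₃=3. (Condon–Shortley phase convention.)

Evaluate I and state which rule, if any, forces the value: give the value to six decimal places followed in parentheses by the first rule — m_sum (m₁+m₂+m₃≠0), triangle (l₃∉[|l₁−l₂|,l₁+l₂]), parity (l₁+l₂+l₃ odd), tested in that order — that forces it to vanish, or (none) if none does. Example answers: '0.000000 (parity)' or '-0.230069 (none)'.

Checks pass: Σm=0; 10 even; l₃=5∈[3,5].
(2·1+1)(2·4+1)(2·5+1) = 297
Δ: 0! 2! 8! / 11! → 1/495
sum: t=0:+1/576 = 1/576
3j²(1 4 5; 0 0 0) = Δ·Π!·Σ² = 5/99  (sign -1)
sum: t=0:+1/2880 = 1/2880
3j²(1 4 5; -1 -2 3) = Δ·Π!·Σ² = 28/495  (sign +1)
combine: 4πI² = 297·5/99·28/495 = 28/33
take √, sign -1: I = -0.25984664
No selection rule forces the value: the integral is nonzero (none).

-0.259847 (none)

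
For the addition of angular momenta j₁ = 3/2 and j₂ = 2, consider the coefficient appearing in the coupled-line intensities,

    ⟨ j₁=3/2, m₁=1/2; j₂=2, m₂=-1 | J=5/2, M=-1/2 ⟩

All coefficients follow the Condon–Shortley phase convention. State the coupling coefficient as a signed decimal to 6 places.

triangle: 1!*2!*3!/7! = 12/5040
(j±m)!: 2!*1!*1!*3!*2!*3! = 144
prefactor² = (2J+1)*Δ*N² = 72/35
  k=0: +1/(0!*1!*1!*1!*1!*2!) = 1/2
  k=1: −1/(1!*0!*0!*0!*2!*3!) = -1/12
Σ = 5/12  ⇒  CG² = 72/35*(5/12)² = 5/14
CG = +√(5/14) = +0.597614

+0.597614  (= +√(5/14))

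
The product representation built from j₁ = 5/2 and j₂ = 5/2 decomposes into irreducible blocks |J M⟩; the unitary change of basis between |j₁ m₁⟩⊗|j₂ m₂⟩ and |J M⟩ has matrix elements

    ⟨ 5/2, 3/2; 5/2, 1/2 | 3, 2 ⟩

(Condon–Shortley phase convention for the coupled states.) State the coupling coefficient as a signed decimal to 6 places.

−√(1/12) = -0.288675

j₁+j₂−J=2  J+j₁−j₂=3  J−j₁+j₂=3  j₁+j₂+J+1=9
(j₁±m₁, j₂±m₂, J±M) = (4,1,3,2,5,1)
P² = 48
sum k=0..1:
  [0] +1/24 = 1/24
  [1] −1/12 = -1/12
S = -1/24
C² = P²·S² = 1/12 ; C = -0.288675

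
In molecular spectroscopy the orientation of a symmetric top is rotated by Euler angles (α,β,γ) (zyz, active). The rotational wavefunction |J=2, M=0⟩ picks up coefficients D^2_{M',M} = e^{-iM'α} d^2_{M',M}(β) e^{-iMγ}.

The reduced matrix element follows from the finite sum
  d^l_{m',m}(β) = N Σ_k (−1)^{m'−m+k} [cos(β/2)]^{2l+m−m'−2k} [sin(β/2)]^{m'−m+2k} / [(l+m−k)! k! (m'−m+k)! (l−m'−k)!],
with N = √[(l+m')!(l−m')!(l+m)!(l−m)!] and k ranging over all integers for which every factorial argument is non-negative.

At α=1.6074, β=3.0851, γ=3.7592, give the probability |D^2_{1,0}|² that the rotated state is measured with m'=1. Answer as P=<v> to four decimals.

P=0.0048

Split into d^2_{1,0}(β=3.0851) × two z-phases.
c=cos(3.085100/2)=0.028243, s=sin(3.085100/2)=0.999601; N=√[6·1·2·2]=4.898979
k∈{0,1} keeps every argument non-negative
  k=0: (−1)^1·4.8990/(2)·0.0282^3·0.9996^1 = -0.000055
  k=1: (−1)^2·4.8990/(2)·0.0282^1·0.9996^3 = +0.069097
d^2_{1,0}(3.0851) = -0.000055 +0.069097 = +0.069042
|D^2_{1,0}|² = |d^2_{1,0}(β)|² = (+0.069042)² = 0.004767 (the z-rotation phases have unit modulus)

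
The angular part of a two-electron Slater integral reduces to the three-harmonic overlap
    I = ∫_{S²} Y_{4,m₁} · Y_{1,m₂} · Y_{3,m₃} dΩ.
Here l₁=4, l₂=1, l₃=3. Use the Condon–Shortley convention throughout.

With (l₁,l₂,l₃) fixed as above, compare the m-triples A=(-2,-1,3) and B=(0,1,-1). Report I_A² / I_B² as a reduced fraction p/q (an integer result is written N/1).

Same 4,1,3: normalisation and zero-m 3j drop out of the ratio.
A: Δ: 2! 6! 0! / 9! → 1/252; sum: t=0:+1/1440 = 1/1440; 3j²(4 1 3; -2 -1 3) = Δ·Π!·Σ² = 1/252  (sign +1)
B: Δ: 2! 6! 0! / 9! → 1/252; sum: t=2:+1/96 = 1/96; 3j²(4 1 3; 0 1 -1) = Δ·Π!·Σ² = 1/42  (sign +1)
I_A²/I_B² = (1/252)/(1/42) = 1/6

1/6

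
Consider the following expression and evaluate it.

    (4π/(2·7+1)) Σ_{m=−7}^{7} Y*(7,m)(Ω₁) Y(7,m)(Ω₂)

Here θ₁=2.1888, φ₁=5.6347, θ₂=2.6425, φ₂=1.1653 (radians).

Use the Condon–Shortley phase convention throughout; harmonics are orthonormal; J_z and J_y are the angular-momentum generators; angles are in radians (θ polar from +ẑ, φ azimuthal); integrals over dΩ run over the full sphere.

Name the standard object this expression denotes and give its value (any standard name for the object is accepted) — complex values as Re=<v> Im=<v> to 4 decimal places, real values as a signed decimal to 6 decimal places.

Legendre polynomial (addition theorem), +0.022682

This sum is the spherical-harmonic addition theorem: it equals the Legendre polynomial P_l(cos γ) of the angle γ between the two directions.
Expand P_7 via completeness: Σ_{m} conj(Y_{7,m}) at Ω₁ times Y_{7,m} at Ω₂ —
  m=-7: Y*=-0.020564+0.117683i  Y=-0.000859-0.002746i  product +0.000341-0.000045i
  m=-6: Y*=+0.232658-0.216448i  Y=-0.014995+0.012853i  product -0.000707+0.006236i
  m=-5: Y*=-0.441723+0.044692i  Y=+0.074631+0.036668i  product -0.034605-0.012862i
  m=-4: Y*=+0.218547+0.133287i  Y=+0.012149-0.237135i  product +0.034262-0.050206i
  m=-3: Y*=+0.066647+0.169485i  Y=-0.422158+0.156164i  product -0.054603-0.061142i
  m=-2: Y*=+0.094644-0.336953i  Y=+0.329165+0.346461i  product +0.147894-0.078123i
  m=-1: Y*=+0.031727-0.024044i  Y=+0.017387-0.040501i  product -0.000422-0.001703i
  m=+0: Y*=-0.351249-0.000000i  Y=+0.447675+0.000000i  product -0.157245-0.000000i
  m=+1: Y*=-0.031727-0.024044i  Y=-0.017387-0.040501i  product -0.000422+0.001703i
  m=+2: Y*=+0.094644+0.336953i  Y=+0.329165-0.346461i  product +0.147894+0.078123i
  m=+3: Y*=-0.066647+0.169485i  Y=+0.422158+0.156164i  product -0.054603+0.061142i
  m=+4: Y*=+0.218547-0.133287i  Y=+0.012149+0.237135i  product +0.034262+0.050206i
  m=+5: Y*=+0.441723+0.044692i  Y=-0.074631+0.036668i  product -0.034605+0.012862i
  m=+6: Y*=+0.232658+0.216448i  Y=-0.014995-0.012853i  product -0.000707-0.006236i
  m=+7: Y*=+0.020564+0.117683i  Y=+0.000859-0.002746i  product +0.000341+0.000045i
Total Σ_m = +0.027075+0.000000i. Multiply by 0.837758: +0.022682+0.000000i. P_7(cos γ) = 0.022682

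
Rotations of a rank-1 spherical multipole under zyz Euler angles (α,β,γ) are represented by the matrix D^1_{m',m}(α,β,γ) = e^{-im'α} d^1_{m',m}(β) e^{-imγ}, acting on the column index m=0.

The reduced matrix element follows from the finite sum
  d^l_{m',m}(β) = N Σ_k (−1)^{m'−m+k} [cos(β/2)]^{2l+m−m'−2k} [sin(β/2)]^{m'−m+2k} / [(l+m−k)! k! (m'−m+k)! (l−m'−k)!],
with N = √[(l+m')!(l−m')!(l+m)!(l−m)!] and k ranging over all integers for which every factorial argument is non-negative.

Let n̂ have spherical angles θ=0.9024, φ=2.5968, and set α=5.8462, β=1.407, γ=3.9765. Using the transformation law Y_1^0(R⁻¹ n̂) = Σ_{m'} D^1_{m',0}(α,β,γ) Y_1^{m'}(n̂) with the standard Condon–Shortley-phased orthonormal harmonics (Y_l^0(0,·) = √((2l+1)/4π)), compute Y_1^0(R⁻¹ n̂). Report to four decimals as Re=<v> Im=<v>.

Need the full column D^1_{m',0} for m'=−1..1 at α=5.8462, β=1.4070, γ=3.9765.
cos(β/2)=0.762583, sin(β/2)=0.646891
d^1_{-1,0}: single k=1 term ⇒ +0.697642;  D = +0.632086-0.295249i
d^1_{0,0}: k∈[0..1] ⇒ +0.581532 -0.418468 = +0.163065;  D = +0.163065+0.000000i
d^1_{1,0}: single k=0 term ⇒ -0.697642;  D = -0.632086-0.295249i
Y_1^{m'}(θ=0.9024,φ=2.5968) and Σ D·Y over m':
  (+0.6321-0.2952i)·(-0.2319-0.1405i)  (+0.1631+0.0000i)·(+0.3028+0.0000i)  (-0.6321-0.2952i)·(+0.2319-0.1405i)
Y_1^0(R⁻¹ n̂) = -0.326758+0.000000i

Re=-0.3268 Im=0.0000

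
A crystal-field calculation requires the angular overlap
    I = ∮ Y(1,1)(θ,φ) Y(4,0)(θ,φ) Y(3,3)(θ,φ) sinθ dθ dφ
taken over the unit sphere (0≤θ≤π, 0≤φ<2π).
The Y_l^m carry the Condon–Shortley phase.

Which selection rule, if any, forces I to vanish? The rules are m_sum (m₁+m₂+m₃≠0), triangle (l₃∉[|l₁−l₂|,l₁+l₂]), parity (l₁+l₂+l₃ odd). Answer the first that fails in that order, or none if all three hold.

azimuthal sum: 1 + 0 + 3 = 4  ✗
3 ≤ 3 ≤ 5 (triangle on l)
L = 1 + 4 + 3 = 8 (even)

m_sum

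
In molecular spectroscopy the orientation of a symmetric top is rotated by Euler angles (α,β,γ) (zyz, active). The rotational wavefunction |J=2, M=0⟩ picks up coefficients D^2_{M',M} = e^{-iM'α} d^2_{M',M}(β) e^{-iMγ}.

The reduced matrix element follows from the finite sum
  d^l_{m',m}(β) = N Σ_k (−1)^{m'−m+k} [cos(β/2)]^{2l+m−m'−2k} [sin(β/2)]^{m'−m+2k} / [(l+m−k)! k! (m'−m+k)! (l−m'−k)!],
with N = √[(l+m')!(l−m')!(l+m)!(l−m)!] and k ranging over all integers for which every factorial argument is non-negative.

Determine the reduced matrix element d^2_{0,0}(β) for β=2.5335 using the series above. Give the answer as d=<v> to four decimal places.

d=0.5104

d^2_{0,0}(β=2.5335) via the finite sum:
Half-angle: c=0.299383, s=0.954133. N=√(2·2·2·2)=4.000000
Admissible k: 0..2 (factorial args all ≥0)
  k=0: (−1)^0·4.0000/(4)·0.2994^4·0.9541^0 = +0.008034
  k=1: (−1)^1·4.0000/(1)·0.2994^2·0.9541^2 = -0.326387
  k=2: (−1)^2·4.0000/(4)·0.2994^0·0.9541^4 = +0.828773
d^2_{0,0}(2.5335) = +0.008034 -0.326387 +0.828773 = +0.510419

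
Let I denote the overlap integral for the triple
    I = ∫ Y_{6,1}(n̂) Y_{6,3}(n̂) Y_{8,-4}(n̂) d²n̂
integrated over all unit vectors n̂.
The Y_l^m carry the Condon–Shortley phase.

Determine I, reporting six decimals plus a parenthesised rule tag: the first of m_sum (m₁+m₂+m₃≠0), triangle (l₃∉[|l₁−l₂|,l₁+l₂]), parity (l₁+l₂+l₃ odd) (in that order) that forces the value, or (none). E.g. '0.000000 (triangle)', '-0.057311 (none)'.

-0.032116 (none)

m-sum 0 ✓  L=20 even ✓  0≤8≤12 ✓
Π(2lᵢ+1) = 13×13×17 = 2873
triangle coeff Δ(6,6,8) = 1/1309458150
Σ_t [0,4]: t=0:+1/49766400 t=1:−1/3110400 t=2:+1/1327104 t=3:−1/3110400 t=4:+1/49766400 = 1/6635520
(3j)²=350/46189 [(6 6 8; 0 0 0)], sign=+1
Σ_t [1,4]: t=1:−1/139345920 t=2:+1/14515200 t=3:−1/12441600 t=4:+1/87091200 = -1/139345920
(3j)²=5/8398 [(6 6 8; 1 3 -4)], sign=-1
⇒ 4πI² = 875/67507
I = (-1)√(875/67507/(4π)) = -0.03211624
No selection rule forces the value: the integral is nonzero (none).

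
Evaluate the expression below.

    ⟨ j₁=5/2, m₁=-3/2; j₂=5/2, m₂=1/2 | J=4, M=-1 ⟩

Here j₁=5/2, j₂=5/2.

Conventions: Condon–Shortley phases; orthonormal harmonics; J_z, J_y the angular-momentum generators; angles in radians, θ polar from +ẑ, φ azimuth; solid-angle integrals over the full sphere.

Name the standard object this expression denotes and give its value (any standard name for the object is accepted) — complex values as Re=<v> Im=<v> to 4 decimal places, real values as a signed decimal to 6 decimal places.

This is a Clebsch–Gordan (vector-coupling) coefficient.
√[9·1!4!4!/10! · 1!4!3!2!3!5!] = √(10368/35)
  +(−1)^0/∏(0,1,4,3,0,1)! = 1/144  (running 1/144)
  +(−1)^1/∏(1,0,3,2,1,2)! = -1/24  (running -5/144)
⟨..|..⟩ = √(10368/35)·(-5/144) = -0.597614

Clebsch–Gordan coefficient, −√(5/14) ≈ -0.597614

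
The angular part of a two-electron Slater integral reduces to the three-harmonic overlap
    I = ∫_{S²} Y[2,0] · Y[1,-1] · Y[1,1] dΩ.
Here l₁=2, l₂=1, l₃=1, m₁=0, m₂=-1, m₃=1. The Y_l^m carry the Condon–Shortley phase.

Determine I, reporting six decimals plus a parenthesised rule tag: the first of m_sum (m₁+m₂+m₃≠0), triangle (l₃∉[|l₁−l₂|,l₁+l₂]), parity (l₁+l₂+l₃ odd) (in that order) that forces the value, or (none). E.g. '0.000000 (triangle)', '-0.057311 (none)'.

Checks pass: Σm=0; 4 even; l₃=1∈[1,3].
(2·2+1)(2·1+1)(2·1+1) = 45
Δ: 2! 2! 0! / 5! → 1/30
sum: t=1:−1/1 = -1/1
3j²(2 1 1; 0 0 0) = Δ·Π!·Σ² = 2/15  (sign +1)
sum: t=0:+1/4 = 1/4
3j²(2 1 1; 0 -1 1) = Δ·Π!·Σ² = 1/30  (sign +1)
combine: 4πI² = 45·2/15·1/30 = 1/5
take √, sign +1: I = 0.12615663
No selection rule forces the value: the integral is nonzero (none).

0.126157 (none)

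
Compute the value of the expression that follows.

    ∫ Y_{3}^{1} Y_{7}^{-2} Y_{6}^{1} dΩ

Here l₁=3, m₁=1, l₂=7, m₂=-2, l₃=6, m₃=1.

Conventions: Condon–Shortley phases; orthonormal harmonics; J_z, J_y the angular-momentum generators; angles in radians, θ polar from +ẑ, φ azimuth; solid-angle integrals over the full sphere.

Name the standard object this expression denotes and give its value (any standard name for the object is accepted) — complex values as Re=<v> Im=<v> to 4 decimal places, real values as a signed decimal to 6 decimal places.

This is a Gaunt coefficient — the integral of a triple product of spherical harmonics over the sphere.
Checks pass: Σm=0; 16 even; l₃=6∈[4,10].
(2·3+1)(2·7+1)(2·6+1) = 1365
Δ: 4! 2! 10! / 17! → 1/2042040
sum: t=1:−1/207360 t=2:+1/57600 t=3:−1/207360 = 1/129600
3j²(3 7 6; 0 0 0) = Δ·Π!·Σ² = 168/12155  (sign +1)
sum: t=0:+1/691200 t=1:−1/103680 t=2:+1/241920 = -59/14515200
3j²(3 7 6; 1 -2 1) = Δ·Π!·Σ² = 3481/340340  (sign +1)
combine: 4πI² = 1365·168/12155·3481/340340 = 438606/2272985
take √, sign +1: I = 0.12391791

Gaunt coefficient, +0.123918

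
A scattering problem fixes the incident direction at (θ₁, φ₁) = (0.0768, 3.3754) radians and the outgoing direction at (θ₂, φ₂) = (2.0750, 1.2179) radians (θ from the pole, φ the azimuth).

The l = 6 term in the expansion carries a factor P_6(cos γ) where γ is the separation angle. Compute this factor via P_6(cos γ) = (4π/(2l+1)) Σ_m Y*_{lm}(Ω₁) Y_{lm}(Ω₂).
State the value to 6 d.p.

0.309024

Expand P_6 via completeness: Σ_{m} conj(Y_{6,m}) at Ω₁ times Y_{6,m} at Ω₂ —
  term(m=-6) = +0.000000+0.000000i   from Y*(Ω₁)=+0.000000+0.000000i, Y(Ω₂)=+0.113122-0.185930i
  term(m=-5) = +0.000000+0.000002i   from Y*(Ω₁)=-0.000002-0.000004i, Y(Ω₂)=-0.408216-0.080069i
  term(m=-4) = -0.000028+0.000029i   from Y*(Ω₁)=+0.000073+0.000099i, Y(Ω₂)=+0.052101+0.324477i
  term(m=-3) = +0.000209+0.000040i   from Y*(Ω₁)=-0.001778-0.001502i, Y(Ω₂)=-0.079662+0.044781i
  term(m=-2) = +0.004087+0.009738i   from Y*(Ω₁)=+0.026901+0.013584i, Y(Ω₂)=+0.266707+0.227298i
  term(m=-1) = -0.004837+0.007276i   from Y*(Ω₁)=-0.238802-0.056874i, Y(Ω₂)=+0.012301-0.033398i
  term(m=+0) = +0.320825+0.000000i   from Y*(Ω₁)=+0.955070-0.000000i, Y(Ω₂)=+0.335918+0.000000i
  term(m=+1) = -0.004837-0.007276i   from Y*(Ω₁)=+0.238802-0.056874i, Y(Ω₂)=-0.012301-0.033398i
  term(m=+2) = +0.004087-0.009738i   from Y*(Ω₁)=+0.026901-0.013584i, Y(Ω₂)=+0.266707-0.227298i
  term(m=+3) = +0.000209-0.000040i   from Y*(Ω₁)=+0.001778-0.001502i, Y(Ω₂)=+0.079662+0.044781i
  term(m=+4) = -0.000028-0.000029i   from Y*(Ω₁)=+0.000073-0.000099i, Y(Ω₂)=+0.052101-0.324477i
  term(m=+5) = +0.000000-0.000002i   from Y*(Ω₁)=+0.000002-0.000004i, Y(Ω₂)=+0.408216-0.080069i
  term(m=+6) = +0.000000-0.000000i   from Y*(Ω₁)=+0.000000-0.000000i, Y(Ω₂)=+0.113122+0.185930i
Total Σ_m = +0.319687+0.000000i. Multiply by 0.966644: +0.309024+0.000000i. P_6(cos γ) = 0.309024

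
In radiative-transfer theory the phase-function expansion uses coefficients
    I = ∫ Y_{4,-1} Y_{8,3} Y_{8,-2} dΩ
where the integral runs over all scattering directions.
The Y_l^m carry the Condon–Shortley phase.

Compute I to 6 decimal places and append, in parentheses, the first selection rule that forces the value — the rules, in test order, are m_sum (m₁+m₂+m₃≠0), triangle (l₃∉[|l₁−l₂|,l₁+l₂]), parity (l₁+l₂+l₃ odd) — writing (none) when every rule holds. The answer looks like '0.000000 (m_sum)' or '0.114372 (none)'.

-0.124482 (none)

Rules hold: Σm=0, L=20 even, 4≤8≤12.
N = 9·17·17 = 2601
Δ = 4!·4!·12!/21! = 1/185175900
Racah Σ t=0..4: t=0:+1/557383680 t=1:−1/21772800 t=2:+1/8294400 t=3:−1/21772800 t=4:+1/557383680 = 1/30965760
⇒ 3j(4 8 8; 0 0 0)² = 36/4199, sgn +1
Racah Σ t=1..4: t=1:−1/1045094400 t=2:+1/52254720 t=3:−1/23224320 t=4:+1/87091200 = -1/74649600
⇒ 3j(4 8 8; -1 3 -2)² = 110/12597, sgn -1
4πI² = N·(3j₀)²·(3jₘ)² = 11880/61009
I = -1·√(0.194725/4π) = -0.12448194
No selection rule forces the value: the integral is nonzero (none).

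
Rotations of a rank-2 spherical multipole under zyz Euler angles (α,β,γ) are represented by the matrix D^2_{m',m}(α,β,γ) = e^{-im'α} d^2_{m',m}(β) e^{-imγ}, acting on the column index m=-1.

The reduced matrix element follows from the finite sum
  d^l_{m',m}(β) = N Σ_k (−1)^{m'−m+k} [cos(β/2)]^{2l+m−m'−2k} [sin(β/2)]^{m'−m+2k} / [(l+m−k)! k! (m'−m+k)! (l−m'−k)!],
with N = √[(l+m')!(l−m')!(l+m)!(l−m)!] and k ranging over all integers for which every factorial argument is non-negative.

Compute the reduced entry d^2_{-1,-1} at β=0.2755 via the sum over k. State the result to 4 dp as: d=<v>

d^2_{-1,-1}(β=0.2755) via the finite sum:
Half-angle: c=0.990527, s=0.137315. N=√(1·6·1·6)=6.000000
k: max(0,(-1)−(-1))=0 … min(2+(-1),2−(-1))=1
  k=0: (−1)^0·6.0000/(6)·0.9905^4·0.1373^0 = +0.962645
  k=1: (−1)^1·6.0000/(2)·0.9905^2·0.1373^2 = -0.055499
d^2_{-1,-1}(0.2755) = +0.962645 -0.055499 = +0.907145

d=0.9071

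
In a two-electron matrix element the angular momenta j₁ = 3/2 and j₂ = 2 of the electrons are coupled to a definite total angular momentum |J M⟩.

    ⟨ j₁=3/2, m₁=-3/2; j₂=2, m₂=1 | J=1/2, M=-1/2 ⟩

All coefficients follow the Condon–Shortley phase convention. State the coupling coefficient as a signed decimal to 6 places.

-0.316228

√[2·3!0!1!/5! · 0!3!3!1!0!1!] = √(18/5)
  +(−1)^3/∏(3,0,0,0,0,1)! = -1/6  (running -1/6)
⟨..|..⟩ = √(18/5)·(-1/6) = -0.316228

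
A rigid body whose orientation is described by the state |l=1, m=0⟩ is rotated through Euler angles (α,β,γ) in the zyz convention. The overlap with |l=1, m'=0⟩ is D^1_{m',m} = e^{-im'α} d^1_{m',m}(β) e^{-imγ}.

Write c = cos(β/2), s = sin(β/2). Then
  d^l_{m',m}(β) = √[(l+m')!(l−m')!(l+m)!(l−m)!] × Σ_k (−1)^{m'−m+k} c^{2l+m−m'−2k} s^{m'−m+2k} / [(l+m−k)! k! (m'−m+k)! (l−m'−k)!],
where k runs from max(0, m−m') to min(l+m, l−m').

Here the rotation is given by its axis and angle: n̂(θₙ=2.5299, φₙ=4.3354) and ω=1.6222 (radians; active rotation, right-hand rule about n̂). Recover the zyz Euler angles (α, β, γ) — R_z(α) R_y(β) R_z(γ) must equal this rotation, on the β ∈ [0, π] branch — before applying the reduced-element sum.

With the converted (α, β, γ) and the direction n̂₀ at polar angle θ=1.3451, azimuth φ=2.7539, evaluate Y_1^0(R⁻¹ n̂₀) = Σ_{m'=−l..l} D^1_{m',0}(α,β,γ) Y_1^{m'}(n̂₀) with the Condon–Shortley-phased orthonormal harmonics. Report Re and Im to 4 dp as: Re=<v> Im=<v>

Re=0.3470 Im=0.0000

Axis–angle → zyz. n̂ = (sinθₙcosφₙ, sinθₙsinφₙ, cosθₙ) = (-0.211396, -0.533928, -0.818677), ω = 1.6222.
R = I cosω + sinω [n̂]ₓ + (1−cosω) n̂n̂ᵀ gives
  R = [-0.004397, +0.936265, -0.351266; -0.698926, +0.248346, +0.670691; +0.715180, +0.248458, +0.653289]
β = atan2(√(R₁₃²+R₂₃²), R₃₃) = 0.858876; α = atan2(R₂₃, R₁₃) mod 2π = 2.053253; γ = atan2(R₃₂, −R₃₁) mod 2π = 2.807231
Need the full column D^1_{m',0} for m'=−1..1 at α=2.0533, β=0.8589, γ=2.8072.
cos(β/2)=0.909200, sin(β/2)=0.416360
d^1_{-1,0}: single k=1 term ⇒ +0.535357;  D = -0.248382+0.474250i
d^1_{0,0}: k∈[0..1] ⇒ +0.826644 -0.173356 = +0.653289;  D = +0.653289+0.000000i
d^1_{1,0}: single k=0 term ⇒ -0.535357;  D = +0.248382+0.474250i
Y_1^{m'}(θ=1.3451,φ=2.7539) and Σ D·Y over m':
  (-0.2484+0.4743i)·(-0.3117-0.1273i)  (+0.6533+0.0000i)·(+0.1093+0.0000i)  (+0.2484+0.4743i)·(+0.3117-0.1273i)
Y_1^0(R⁻¹ n̂) = +0.347040+0.000000i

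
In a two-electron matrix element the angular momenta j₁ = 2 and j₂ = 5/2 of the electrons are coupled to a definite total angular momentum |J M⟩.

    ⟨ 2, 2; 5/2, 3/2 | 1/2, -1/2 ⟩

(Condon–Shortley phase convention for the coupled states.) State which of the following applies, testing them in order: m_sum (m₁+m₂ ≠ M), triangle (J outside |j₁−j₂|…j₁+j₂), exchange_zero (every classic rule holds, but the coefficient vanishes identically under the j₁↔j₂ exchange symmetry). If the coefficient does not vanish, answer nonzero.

m-sum: m₁+m₂ = 2+3/2 = 7/2, M = -1/2  ✗ ⇒ coefficient is 0

m_sum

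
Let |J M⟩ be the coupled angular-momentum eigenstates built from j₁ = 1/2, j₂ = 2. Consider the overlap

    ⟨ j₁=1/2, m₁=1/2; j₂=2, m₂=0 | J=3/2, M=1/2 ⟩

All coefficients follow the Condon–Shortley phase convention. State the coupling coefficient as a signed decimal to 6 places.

√[4·1!0!3!/5! · 1!0!2!2!2!1!] = √(8/5)
  +(−1)^0/∏(0,1,0,2,0,1)! = 1/2  (running 1/2)
⟨..|..⟩ = √(8/5)·(1/2) = +0.632456

+0.632456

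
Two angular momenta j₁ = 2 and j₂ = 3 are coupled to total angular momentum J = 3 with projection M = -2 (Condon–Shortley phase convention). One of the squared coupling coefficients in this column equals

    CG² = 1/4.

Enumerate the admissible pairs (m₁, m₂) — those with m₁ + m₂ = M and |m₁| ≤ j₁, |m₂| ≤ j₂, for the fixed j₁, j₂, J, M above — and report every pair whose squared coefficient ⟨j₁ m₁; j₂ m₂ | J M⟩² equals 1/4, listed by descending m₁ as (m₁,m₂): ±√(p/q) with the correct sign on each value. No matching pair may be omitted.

Admissible pairs with m₁+m₂ = M = -2: (-2,0), (-1,-1), (0,-2), (1,-3)
  (m₁,m₂)=(1,-3): CG² = 5/12, CG = +√(5/12)
  (m₁,m₂)=(0,-2): CG² = 0/1, CG = 0
  (m₁,m₂)=(-1,-1): CG² = 1/4, CG = −√(1/4)   ← matches the target
  (m₁,m₂)=(-2,0): CG² = 1/3, CG = +√(1/3)
Pairs with CG² = 1/4: (-1,-1): −√(1/4)

(-1,-1): −√(1/4)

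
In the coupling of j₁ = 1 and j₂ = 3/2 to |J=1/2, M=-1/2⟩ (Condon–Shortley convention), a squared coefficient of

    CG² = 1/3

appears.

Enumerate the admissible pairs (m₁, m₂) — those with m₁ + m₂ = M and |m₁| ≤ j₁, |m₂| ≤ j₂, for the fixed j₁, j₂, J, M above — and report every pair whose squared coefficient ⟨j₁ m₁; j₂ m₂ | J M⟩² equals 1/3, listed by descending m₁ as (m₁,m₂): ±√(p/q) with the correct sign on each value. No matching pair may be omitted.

Admissible pairs with m₁+m₂ = M = -1/2: (-1,1/2), (0,-1/2), (1,-3/2)
  (m₁,m₂)=(1,-3/2): CG² = 1/2, CG = +√(1/2)
  (m₁,m₂)=(0,-1/2): CG² = 1/3, CG = −√(1/3)   ← matches the target
  (m₁,m₂)=(-1,1/2): CG² = 1/6, CG = +√(1/6)
Pairs with CG² = 1/3: (0,-1/2): −√(1/3)

(0,-1/2): −√(1/3)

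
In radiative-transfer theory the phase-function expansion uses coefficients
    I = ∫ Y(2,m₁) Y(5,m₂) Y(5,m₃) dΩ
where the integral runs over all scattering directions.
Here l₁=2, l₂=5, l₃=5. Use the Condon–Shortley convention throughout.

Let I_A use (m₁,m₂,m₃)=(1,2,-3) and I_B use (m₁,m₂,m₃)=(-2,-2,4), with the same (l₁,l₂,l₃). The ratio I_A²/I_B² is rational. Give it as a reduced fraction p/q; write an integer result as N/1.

l's match ⇒ only the (l;m) 3-j factors differ between A and B.
A: triangle coeff Δ(2,5,5) = 1/38610; Σ_t [0,1]: t=0:+1/10080 t=1:−1/2880 = -1/4032; (3j)²=10/429 [(2 5 5; 1 2 -3)], sign=-1
B: triangle coeff Δ(2,5,5) = 1/38610; Σ_t [2,2]: t=2:+1/20160 = 1/20160; (3j)²=12/715 [(2 5 5; -2 -2 4)], sign=-1
I_A²/I_B² = (10/429)/(12/715) = 25/18

25/18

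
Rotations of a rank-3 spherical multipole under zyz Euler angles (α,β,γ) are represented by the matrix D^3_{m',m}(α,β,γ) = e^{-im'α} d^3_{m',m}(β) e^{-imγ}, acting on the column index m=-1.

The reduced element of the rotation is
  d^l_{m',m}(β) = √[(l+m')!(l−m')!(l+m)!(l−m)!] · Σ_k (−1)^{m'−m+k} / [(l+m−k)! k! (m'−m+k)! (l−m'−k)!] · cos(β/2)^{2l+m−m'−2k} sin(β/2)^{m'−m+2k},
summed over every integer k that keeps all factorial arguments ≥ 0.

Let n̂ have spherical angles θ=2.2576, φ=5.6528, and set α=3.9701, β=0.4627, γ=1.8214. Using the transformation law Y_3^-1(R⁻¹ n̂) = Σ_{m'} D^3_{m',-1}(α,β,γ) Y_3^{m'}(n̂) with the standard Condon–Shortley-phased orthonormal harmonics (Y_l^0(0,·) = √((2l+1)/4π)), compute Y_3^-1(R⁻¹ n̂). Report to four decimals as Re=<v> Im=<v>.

Need the full column D^3_{m',-1} for m'=−3..3 at α=3.9701, β=0.4627, γ=1.8214.
cos(β/2)=0.973358, sin(β/2)=0.229292
d^3_{-3,-1}: single k=2 term ⇒ +0.182773;  D = +0.072094+0.167954i
d^3_{-2,-1}: k∈[1..2] ⇒ +0.633506 -0.070309 = +0.563197;  D = -0.531551-0.186131i
d^3_{-1,-1}: k∈[0..2] ⇒ +0.850423 -0.377535 +0.015713 = +0.488601;  D = +0.430720-0.230674i
d^3_{0,-1}: k∈[0..2] ⇒ -0.693971 +0.115530 -0.002137 = -0.580578;  D = +0.143977-0.562443i
d^3_{1,-1}: k∈[0..2] ⇒ +0.283151 -0.020950 +0.000145 = +0.262346;  D = -0.143312-0.219744i
d^3_{2,-1}: k∈[0..1] ⇒ -0.070309 +0.001951 = -0.068358;  D = -0.067437-0.011187i
d^3_{3,-1}: single k=0 term ⇒ +0.010142;  D = -0.007987+0.006252i
Y_3^{m'}(θ=2.2576,φ=5.6528) and Σ D·Y over m':
  (+0.0721+0.1680i)·(-0.0608+0.1831i)  (-0.5316-0.1861i)·(-0.1182-0.3690i)  (+0.4307-0.2307i)·(+0.2039+0.1488i)  (+0.1440-0.5624i)·(+0.2342+0.0000i)  (-0.1433-0.2197i)·(-0.2039+0.1488i)  (-0.0674-0.0112i)·(-0.1182+0.3690i)  (-0.0080+0.0063i)·(+0.0608+0.1831i)
Y_3^-1(R⁻¹ n̂) = +0.187306+0.105318i

Re=0.1873 Im=0.1053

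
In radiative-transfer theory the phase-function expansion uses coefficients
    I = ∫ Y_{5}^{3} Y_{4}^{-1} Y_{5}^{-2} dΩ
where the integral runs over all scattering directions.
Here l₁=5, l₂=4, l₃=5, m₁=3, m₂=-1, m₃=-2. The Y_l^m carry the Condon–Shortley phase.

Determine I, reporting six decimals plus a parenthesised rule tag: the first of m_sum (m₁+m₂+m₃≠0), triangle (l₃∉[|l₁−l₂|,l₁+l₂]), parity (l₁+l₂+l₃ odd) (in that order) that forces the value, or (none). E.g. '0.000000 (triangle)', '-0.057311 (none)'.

Rules hold: Σm=0, L=14 even, 1≤5≤9.
N = 11·9·11 = 1089
Δ = 4!·6!·4!/15! = 1/3153150
Racah Σ t=0..4: t=0:+1/69120 t=1:−1/1728 t=2:+1/576 t=3:−1/1728 t=4:+1/69120 = 7/11520
⇒ 3j(5 4 5; 0 0 0)² = 2/143, sgn -1
Racah Σ t=0..2: t=0:+1/6912 t=1:−1/2880 t=2:+1/17280 = -1/6912
⇒ 3j(5 4 5; 3 -1 -2)² = 5/429, sgn +1
4πI² = N·(3j₀)²·(3jₘ)² = 30/169
I = -1·√(0.177515/4π) = -0.11885360
No selection rule forces the value: the integral is nonzero (none).

-0.118854 (none)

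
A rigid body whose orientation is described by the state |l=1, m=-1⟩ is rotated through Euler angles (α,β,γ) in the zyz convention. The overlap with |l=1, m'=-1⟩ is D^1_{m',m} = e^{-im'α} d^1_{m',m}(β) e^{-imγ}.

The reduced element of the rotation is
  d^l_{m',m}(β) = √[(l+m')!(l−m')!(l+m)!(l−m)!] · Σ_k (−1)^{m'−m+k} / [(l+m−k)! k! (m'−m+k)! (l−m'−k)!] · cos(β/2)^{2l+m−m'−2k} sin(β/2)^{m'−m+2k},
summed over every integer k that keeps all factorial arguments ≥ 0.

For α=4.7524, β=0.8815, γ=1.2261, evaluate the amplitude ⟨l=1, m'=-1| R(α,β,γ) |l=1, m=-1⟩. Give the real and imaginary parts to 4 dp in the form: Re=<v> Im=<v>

Re=0.7803 Im=-0.2454

First d^1_{-1,-1}(β=0.8815), then the phase factors e^{-i(-1)α} and e^{-i(-1)γ}:
With c≡cos(β/2)=0.904432 and s≡sin(β/2)=0.426618, N=[1·2·1·2]^{1/2}=2.000000
k: max(0,(-1)−(-1))=0 … min(1+(-1),1−(-1))=0
  k=0: (−1)^0·2.0000/(2)·0.9044^2·0.4266^0 = +0.817997
d^1_{-1,-1}(0.8815) = +0.817997
Phases: e^{-i·(-1)·4.7524}=+0.040000-0.999200i, e^{-i·(-1)·1.2261}=+0.337911+0.941178i ⇒ D=+0.780321-0.245393i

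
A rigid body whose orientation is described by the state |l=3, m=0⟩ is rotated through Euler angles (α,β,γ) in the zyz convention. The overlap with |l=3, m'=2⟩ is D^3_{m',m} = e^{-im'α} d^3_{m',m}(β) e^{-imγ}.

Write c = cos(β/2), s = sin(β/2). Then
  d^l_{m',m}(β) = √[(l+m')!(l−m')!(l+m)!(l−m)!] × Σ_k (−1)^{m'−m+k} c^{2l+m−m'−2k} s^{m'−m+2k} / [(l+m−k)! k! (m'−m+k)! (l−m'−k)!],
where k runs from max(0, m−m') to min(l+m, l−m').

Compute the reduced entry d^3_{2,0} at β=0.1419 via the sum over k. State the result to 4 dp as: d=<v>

d^3_{2,0}(β=0.1419) via the finite sum:
c=cos(0.141900/2)=0.997484, s=sin(0.141900/2)=0.070890; N=√[120·1·6·6]=65.726707
Admissible k: 0..1 (factorial args all ≥0)
  k=0: (−1)^2·65.7267/(12)·0.9975^4·0.0709^2 = +0.027250
  k=1: (−1)^3·65.7267/(12)·0.9975^2·0.0709^4 = -0.000138
d^3_{2,0}(0.1419) = +0.027250 -0.000138 = +0.027112

d=0.0271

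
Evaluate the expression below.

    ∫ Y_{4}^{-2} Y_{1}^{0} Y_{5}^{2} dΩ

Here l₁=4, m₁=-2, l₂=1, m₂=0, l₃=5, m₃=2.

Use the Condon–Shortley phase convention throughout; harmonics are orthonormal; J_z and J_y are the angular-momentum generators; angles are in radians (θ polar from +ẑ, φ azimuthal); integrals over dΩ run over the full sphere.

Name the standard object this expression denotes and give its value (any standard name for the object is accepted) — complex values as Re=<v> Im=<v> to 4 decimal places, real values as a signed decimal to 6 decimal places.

Gaunt coefficient, +0.225034

This is a Gaunt coefficient — the integral of a triple product of spherical harmonics over the sphere.
Rules hold: Σm=0, L=10 even, 3≤5≤5.
N = 9·3·11 = 297
Δ = 0!·8!·2!/11! = 1/495
Racah Σ t=0..0: t=0:+1/576 = 1/576
⇒ 3j(4 1 5; 0 0 0)² = 5/99, sgn -1
Racah Σ t=0..0: t=0:+1/1440 = 1/1440
⇒ 3j(4 1 5; -2 0 2)² = 7/165, sgn -1
4πI² = N·(3j₀)²·(3jₘ)² = 7/11
I = +1·√(0.636364/4π) = 0.22503380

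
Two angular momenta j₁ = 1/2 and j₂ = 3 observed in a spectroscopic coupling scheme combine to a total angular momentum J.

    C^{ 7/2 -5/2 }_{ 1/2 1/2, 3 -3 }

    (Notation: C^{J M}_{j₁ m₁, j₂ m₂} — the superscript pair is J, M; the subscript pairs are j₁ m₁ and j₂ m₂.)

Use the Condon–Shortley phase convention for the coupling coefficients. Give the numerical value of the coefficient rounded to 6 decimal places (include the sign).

j₁+j₂−J=0  J+j₁−j₂=1  J−j₁+j₂=6  j₁+j₂+J+1=8
(j₁±m₁, j₂±m₂, J±M) = (1,0,0,6,1,6)
P² = 518400/7
sum k=0..0:
  [0] +1/720 = 1/720
S = 1/720
C² = P²·S² = 1/7 ; C = +0.377964

+0.377964  (= +√(1/7))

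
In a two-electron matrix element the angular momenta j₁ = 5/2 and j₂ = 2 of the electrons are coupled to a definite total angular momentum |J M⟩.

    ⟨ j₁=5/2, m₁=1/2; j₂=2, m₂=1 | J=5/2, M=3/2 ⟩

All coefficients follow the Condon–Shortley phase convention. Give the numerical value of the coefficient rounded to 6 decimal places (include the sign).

√[6·2!3!2!/8! · 3!2!3!1!4!1!] = √(216/35)
  +(−1)^1/∏(1,1,1,2,2,0)! = -1/4  (running -1/4)
  +(−1)^2/∏(2,0,0,1,3,1)! = 1/12  (running -1/6)
⟨..|..⟩ = √(216/35)·(-1/6) = -0.414039

-0.414039  (= −√(6/35))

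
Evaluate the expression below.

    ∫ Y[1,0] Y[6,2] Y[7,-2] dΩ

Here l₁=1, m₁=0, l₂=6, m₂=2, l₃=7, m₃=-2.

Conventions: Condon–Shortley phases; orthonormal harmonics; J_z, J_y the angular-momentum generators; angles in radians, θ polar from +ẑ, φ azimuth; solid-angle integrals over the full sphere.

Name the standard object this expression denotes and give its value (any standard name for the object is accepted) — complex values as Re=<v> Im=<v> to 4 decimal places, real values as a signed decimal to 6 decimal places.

Gaunt coefficient, +0.234717

This is a Gaunt coefficient — the integral of a triple product of spherical harmonics over the sphere.
Checks pass: Σm=0; 14 even; l₃=7∈[5,7].
(2·1+1)(2·6+1)(2·7+1) = 585
Δ: 0! 2! 12! / 15! → 1/1365
sum: t=0:+1/518400 = 1/518400
3j²(1 6 7; 0 0 0) = Δ·Π!·Σ² = 7/195  (sign -1)
sum: t=0:+1/967680 = 1/967680
3j²(1 6 7; 0 2 -2) = Δ·Π!·Σ² = 3/91  (sign -1)
combine: 4πI² = 585·7/195·3/91 = 9/13
take √, sign +1: I = 0.23471705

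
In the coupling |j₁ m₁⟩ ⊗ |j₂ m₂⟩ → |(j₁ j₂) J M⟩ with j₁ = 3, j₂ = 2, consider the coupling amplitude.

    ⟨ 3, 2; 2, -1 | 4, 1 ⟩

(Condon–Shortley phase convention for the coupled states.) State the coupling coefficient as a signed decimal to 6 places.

+√(7/20) ≈ +0.591608

triangle: 1!×5!×3!/10! = 720/3628800
(j±m)!: 5!×1!×1!×3!×5!×3! = 518400
prefactor² = (2J+1)×Δ×N² = 6480/7
  k=0: +1/(0!×1!×1!×1!×4!×2!) = 1/48
  k=1: −1/(1!×0!×0!×0!×5!×3!) = -1/720
Σ = 7/360  ⇒  CG² = 6480/7×(7/360)² = 7/20
CG = +√(7/20) = +0.591608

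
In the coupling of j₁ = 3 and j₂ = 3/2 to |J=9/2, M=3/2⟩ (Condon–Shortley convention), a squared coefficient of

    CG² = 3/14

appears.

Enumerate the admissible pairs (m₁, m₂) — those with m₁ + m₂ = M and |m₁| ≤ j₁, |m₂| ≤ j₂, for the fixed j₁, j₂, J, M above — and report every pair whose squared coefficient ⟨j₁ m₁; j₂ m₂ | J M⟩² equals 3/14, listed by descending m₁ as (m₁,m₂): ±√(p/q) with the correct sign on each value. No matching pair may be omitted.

Admissible pairs with m₁+m₂ = M = 3/2: (0,3/2), (1,1/2), (2,-1/2), (3,-3/2)
  (m₁,m₂)=(3,-3/2): CG² = 1/84, CG = +√(1/84)
  (m₁,m₂)=(2,-1/2): CG² = 3/14, CG = +√(3/14)   ← matches the target
  (m₁,m₂)=(1,1/2): CG² = 15/28, CG = +√(15/28)
  (m₁,m₂)=(0,3/2): CG² = 5/21, CG = +√(5/21)
Pairs with CG² = 3/14: (2,-1/2): +√(3/14)

(2,-1/2): +√(3/14)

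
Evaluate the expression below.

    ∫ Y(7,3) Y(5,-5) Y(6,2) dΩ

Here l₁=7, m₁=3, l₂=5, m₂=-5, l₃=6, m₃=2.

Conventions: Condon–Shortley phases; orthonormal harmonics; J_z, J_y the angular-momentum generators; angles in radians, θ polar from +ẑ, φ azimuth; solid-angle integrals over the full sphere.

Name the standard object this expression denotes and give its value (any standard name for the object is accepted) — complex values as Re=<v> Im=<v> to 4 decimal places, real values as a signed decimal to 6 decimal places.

This is a Gaunt coefficient — the integral of a triple product of spherical harmonics over the sphere.
Checks pass: Σm=0; 18 even; l₃=6∈[2,12].
(2·7+1)(2·5+1)(2·6+1) = 2145
Δ: 6! 8! 4! / 19! → 1/174594420
sum: t=1:−1/4147200 t=2:+1/207360 t=3:−1/82944 t=4:+1/207360 t=5:−1/4147200 = -1/345600
3j²(7 5 6; 0 0 0) = Δ·Π!·Σ² = 420/46189  (sign -1)
sum: t=0:+1/9953280 = 1/9953280
3j²(7 5 6; 3 -5 2) = Δ·Π!·Σ² = 2450/138567  (sign +1)
combine: 4πI² = 2145·420/46189·2450/138567 = 5145000/14919047
take √, sign -1: I = -0.16565983

Gaunt coefficient, -0.165660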